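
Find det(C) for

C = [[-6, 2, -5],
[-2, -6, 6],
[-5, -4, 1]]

-54

Expand along column 1:
  + (-6) · |-6 6; -4 1| = (-6)·(-6 − (-24)) = -108
  − (-2) · |2 -5; -4 1| = −(-2)·(2 − 20) = -36
  + (-5) · |2 -5; -6 6| = (-5)·(12 − 30) = 90
Sum: (-108) + (-36) + (90) = -54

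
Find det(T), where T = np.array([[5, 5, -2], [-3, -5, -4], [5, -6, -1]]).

Expand along row 1:
  + 5 · |-5 -4; -6 -1| = 5·(5 − 24) = -95
  − 5 · |-3 -4; 5 -1| = −5·(3 − (-20)) = -115
  + (-2) · |-3 -5; 5 -6| = (-2)·(18 − (-25)) = -86
Sum: (-95) + (-115) + (-86) = -296

The determinant is -296.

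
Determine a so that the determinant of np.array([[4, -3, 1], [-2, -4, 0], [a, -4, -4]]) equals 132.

9

Expanding along the column containing a, det(M) is linear in a: det(M) = (4)·a + (96).
Set (4)·a + (96) = 132  ⇒  (4)·a = 36  ⇒  a = 9.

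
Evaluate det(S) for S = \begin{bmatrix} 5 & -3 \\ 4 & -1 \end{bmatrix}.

7

det(S) = 5·(-1) − (-3)·4 = -5 − (-12) = 7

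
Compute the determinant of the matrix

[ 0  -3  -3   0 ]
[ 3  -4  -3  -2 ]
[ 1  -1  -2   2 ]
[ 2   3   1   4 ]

0

Expand along row 1 (it has 2 zeros):
  − (-3) · M_12   where M_12 = det([3 -3 -2; 1 -2 2; 2 1 4]) = -40
  + (-3) · M_13   where M_13 = det([3 -4 -2; 1 -1 2; 2 3 4]) = -40
det = (-1)·(-3)·(-40) + (+1)·(-3)·(-40) = 0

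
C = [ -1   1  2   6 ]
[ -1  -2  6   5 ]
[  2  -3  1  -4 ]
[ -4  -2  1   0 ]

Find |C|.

133

Expand along row 4 (it has 1 zero):
  − (-4) · M_41   where M_41 = det([1 2 6; -2 6 5; -3 1 -4]) = 21
  + (-2) · M_42   where M_42 = det([-1 2 6; -1 6 5; 2 1 -4]) = -37
  − (1) · M_43   where M_43 = det([-1 1 6; -1 -2 5; 2 -3 -4]) = 25
det = (-1)·(-4)·(21) + (+1)·(-2)·(-37) + (-1)·(1)·(25) = 133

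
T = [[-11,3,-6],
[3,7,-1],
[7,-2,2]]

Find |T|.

Expand along row 1:
  + (-11) · |7 -1; -2 2| = (-11)·(14 − 2) = -132
  − 3 · |3 -1; 7 2| = −3·(6 − (-7)) = -39
  + (-6) · |3 7; 7 -2| = (-6)·(-6 − 49) = 330
Sum: (-132) + (-39) + (330) = 159

159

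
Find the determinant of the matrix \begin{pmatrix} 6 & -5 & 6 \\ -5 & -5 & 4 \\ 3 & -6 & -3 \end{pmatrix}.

Expand along column 1:
  + 6 · |-5 4; -6 -3| = 6·(15 − (-24)) = 234
  − (-5) · |-5 6; -6 -3| = −(-5)·(15 − (-36)) = 255
  + 3 · |-5 6; -5 4| = 3·(-20 − (-30)) = 30
Sum: (234) + (255) + (30) = 519

519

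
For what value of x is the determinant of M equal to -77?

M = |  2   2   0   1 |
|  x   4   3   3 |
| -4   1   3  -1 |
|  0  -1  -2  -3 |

Expanding along the row containing x, det(M) is linear in x: det(M) = (21)·x + (-14).
Set (21)·x + (-14) = -77  ⇒  (21)·x = -63  ⇒  x = -3.

x = -3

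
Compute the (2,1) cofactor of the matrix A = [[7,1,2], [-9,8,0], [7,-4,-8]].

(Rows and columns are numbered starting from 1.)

0

Delete row 2 and column 1; the remaining 2×2 submatrix is [1 2; -4 -8].
Its determinant is 1·(-8) − 2·(-4) = 0.
The cofactor carries sign (−1)^(2+1) = −1, so C_{2,1} = −(0) = 0.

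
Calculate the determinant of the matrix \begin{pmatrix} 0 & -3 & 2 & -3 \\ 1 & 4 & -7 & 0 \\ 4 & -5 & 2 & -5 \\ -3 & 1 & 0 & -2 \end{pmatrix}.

Expand along row 1 (it has 1 zero):
  − (-3) · M_12   where M_12 = det([1 -7 0; 4 2 -5; -3 0 -2]) = -165
  + (2) · M_13   where M_13 = det([1 4 0; 4 -5 -5; -3 1 -2]) = 107
  − (-3) · M_14   where M_14 = det([1 4 -7; 4 -5 2; -3 1 0]) = 51
det = (-1)·(-3)·(-165) + (+1)·(2)·(107) + (-1)·(-3)·(51) = -128

-128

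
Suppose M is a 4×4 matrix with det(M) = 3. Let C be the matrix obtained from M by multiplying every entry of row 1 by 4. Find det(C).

Scaling one row by 4 multiplies the determinant by 4.
det(C) = (4)·(3) = 12

12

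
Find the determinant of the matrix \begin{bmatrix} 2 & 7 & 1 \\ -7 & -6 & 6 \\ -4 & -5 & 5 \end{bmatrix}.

88

Expand along column 1:
  + 2 · |-6 6; -5 5| = 2·(-30 − (-30)) = 0
  − (-7) · |7 1; -5 5| = −(-7)·(35 − (-5)) = 280
  + (-4) · |7 1; -6 6| = (-4)·(42 − (-6)) = -192
Sum: (0) + (280) + (-192) = 88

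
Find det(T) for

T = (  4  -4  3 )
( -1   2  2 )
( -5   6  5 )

Expand along column 1:
  + 4 · |2 2; 6 5| = 4·(10 − 12) = -8
  − (-1) · |-4 3; 6 5| = −(-1)·(-20 − 18) = -38
  + (-5) · |-4 3; 2 2| = (-5)·(-8 − 6) = 70
Sum: (-8) + (-38) + (70) = 24

det(T) = 24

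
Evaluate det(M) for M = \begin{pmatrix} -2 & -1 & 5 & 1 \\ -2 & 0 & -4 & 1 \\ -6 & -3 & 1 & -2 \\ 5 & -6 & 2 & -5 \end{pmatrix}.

550

Expand along row 2 (it has 1 zero):
  − (-2) · M_21   where M_21 = det([-1 5 1; -3 1 -2; -6 2 -5]) = -14
  − (-4) · M_23   where M_23 = det([-2 -1 1; -6 -3 -2; 5 -6 -5]) = 85
  + (1) · M_24   where M_24 = det([-2 -1 5; -6 -3 1; 5 -6 2]) = 238
det = (-1)·(-2)·(-14) + (-1)·(-4)·(85) + (+1)·(1)·(238) = 550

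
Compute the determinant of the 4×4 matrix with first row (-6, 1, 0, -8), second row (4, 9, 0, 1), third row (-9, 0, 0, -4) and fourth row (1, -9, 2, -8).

The determinant is 850.

Expand along column 3 (it has 3 zeros):
  − (2) · M_43   where M_43 = det([-6 1 -8; 4 9 1; -9 0 -4]) = -425
det = (-1)·(2)·(-425) = 850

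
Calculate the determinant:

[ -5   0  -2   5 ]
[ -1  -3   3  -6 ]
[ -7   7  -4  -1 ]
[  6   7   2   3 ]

Expand along row 1 (it has 1 zero):
  + (-5) · M_11   where M_11 = det([-3 3 -6; 7 -4 -1; 7 2 3]) = -306
  + (-2) · M_13   where M_13 = det([-1 -3 -6; -7 7 -1; 6 7 3]) = 473
  − (5) · M_14   where M_14 = det([-1 -3 3; -7 7 -4; 6 7 2]) = -285
det = (+1)·(-5)·(-306) + (+1)·(-2)·(473) + (-1)·(5)·(-285) = 2009

2009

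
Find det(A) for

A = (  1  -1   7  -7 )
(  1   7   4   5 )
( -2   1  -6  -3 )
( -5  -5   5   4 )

Expand along row 1:
  + (1) · M_11   where M_11 = det([7 4 5; 1 -6 -3; -5 5 4]) = -144
  − (-1) · M_12   where M_12 = det([1 4 5; -2 -6 -3; -5 5 4]) = -117
  + (7) · M_13   where M_13 = det([1 7 5; -2 1 -3; -5 -5 4]) = 225
  − (-7) · M_14   where M_14 = det([1 7 4; -2 1 -6; -5 -5 5]) = 315
det = (+1)·(1)·(-144) + (-1)·(-1)·(-117) + (+1)·(7)·(225) + (-1)·(-7)·(315) = 3519

The determinant is 3519.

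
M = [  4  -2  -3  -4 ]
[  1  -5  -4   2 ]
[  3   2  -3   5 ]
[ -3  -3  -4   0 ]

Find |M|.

The determinant is -912.

Expand along row 4 (it has 1 zero):
  − (-3) · M_41   where M_41 = det([-2 -3 -4; -5 -4 2; 2 -3 5]) = -151
  + (-3) · M_42   where M_42 = det([4 -3 -4; 1 -4 2; 3 -3 5]) = -95
  − (-4) · M_43   where M_43 = det([4 -2 -4; 1 -5 2; 3 2 5]) = -186
det = (-1)·(-3)·(-151) + (+1)·(-3)·(-95) + (-1)·(-4)·(-186) = -912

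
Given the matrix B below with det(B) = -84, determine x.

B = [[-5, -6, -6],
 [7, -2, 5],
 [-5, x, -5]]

x = 2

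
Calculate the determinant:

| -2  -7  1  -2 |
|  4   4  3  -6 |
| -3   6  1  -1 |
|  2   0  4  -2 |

Expand along row 4 (it has 1 zero):
  − (2) · M_41   where M_41 = det([-7 1 -2; 4 3 -6; 6 1 -1]) = -25
  − (4) · M_43   where M_43 = det([-2 -7 -2; 4 4 -6; -3 6 -1]) = -290
  + (-2) · M_44   where M_44 = det([-2 -7 1; 4 4 3; -3 6 1]) = 155
det = (-1)·(2)·(-25) + (-1)·(4)·(-290) + (+1)·(-2)·(155) = 900

The determinant is 900.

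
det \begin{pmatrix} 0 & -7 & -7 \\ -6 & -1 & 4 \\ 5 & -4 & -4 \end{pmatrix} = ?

The determinant is -175.

Expand along row 1:
  − (-7) · |-6 4; 5 -4| = −(-7)·(24 − 20) = 28
  + (-7) · |-6 -1; 5 -4| = (-7)·(24 − (-5)) = -203
Sum: (28) + (-203) = -175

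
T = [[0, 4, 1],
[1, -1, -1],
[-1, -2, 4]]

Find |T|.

|T| = -15

Expand along column 1:
  − 1 · |4 1; -2 4| = −1·(16 − (-2)) = -18
  + (-1) · |4 1; -1 -1| = (-1)·(-4 − (-1)) = 3
Sum: (-18) + (3) = -15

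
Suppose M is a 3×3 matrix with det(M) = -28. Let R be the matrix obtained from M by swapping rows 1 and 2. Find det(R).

Swapping two rows multiplies the determinant by −1.
det(R) = (-1)·(-28) = 28

The determinant is 28.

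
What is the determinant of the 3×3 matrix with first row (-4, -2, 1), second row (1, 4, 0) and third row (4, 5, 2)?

Expand along row 2:
  − 1 · |-2 1; 5 2| = −1·(-4 − 5) = 9
  + 4 · |-4 1; 4 2| = 4·(-8 − 4) = -48
Sum: (9) + (-48) = -39

-39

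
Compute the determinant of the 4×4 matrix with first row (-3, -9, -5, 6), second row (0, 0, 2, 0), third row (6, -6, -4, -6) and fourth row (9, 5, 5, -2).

The determinant is -1512.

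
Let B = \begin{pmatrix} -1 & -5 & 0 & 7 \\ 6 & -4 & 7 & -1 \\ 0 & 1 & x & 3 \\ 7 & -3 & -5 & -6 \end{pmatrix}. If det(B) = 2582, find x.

Expanding along the column containing x, det(B) is linear in x: det(B) = (-96)·x + (1814).
Set (-96)·x + (1814) = 2582  ⇒  (-96)·x = 768  ⇒  x = -8.

x = -8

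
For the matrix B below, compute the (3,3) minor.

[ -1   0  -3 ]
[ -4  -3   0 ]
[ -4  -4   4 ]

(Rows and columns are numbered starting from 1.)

The minor is 3.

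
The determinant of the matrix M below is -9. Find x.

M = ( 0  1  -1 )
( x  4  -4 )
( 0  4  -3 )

Expanding along the row containing x, det(M) is linear in x: det(M) = (-1)·x + (0).
Set (-1)·x + (0) = -9  ⇒  (-1)·x = -9  ⇒  x = 9.

9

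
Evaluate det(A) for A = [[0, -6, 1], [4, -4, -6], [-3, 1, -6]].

Expand along column 1:
  − 4 · |-6 1; 1 -6| = −4·(36 − 1) = -140
  + (-3) · |-6 1; -4 -6| = (-3)·(36 − (-4)) = -120
Sum: (-140) + (-120) = -260

-260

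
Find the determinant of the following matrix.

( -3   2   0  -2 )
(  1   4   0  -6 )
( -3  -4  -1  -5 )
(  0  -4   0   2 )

-52

Expand along column 3 (it has 3 zeros):
  + (-1) · M_33   where M_33 = det([-3 2 -2; 1 4 -6; 0 -4 2]) = 52
det = (+1)·(-1)·(52) = -52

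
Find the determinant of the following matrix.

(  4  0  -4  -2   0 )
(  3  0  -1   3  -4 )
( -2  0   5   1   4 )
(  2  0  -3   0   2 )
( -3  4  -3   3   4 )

The determinant is 1040.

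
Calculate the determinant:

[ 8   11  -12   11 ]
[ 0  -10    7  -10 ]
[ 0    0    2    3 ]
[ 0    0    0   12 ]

The determinant is -1920.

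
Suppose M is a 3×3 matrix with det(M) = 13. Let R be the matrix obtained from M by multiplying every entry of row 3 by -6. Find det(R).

Scaling one row by -6 multiplies the determinant by -6.
det(R) = (-6)·(13) = -78

-78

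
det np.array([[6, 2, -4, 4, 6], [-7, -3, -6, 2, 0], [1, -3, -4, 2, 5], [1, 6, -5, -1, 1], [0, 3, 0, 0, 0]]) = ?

Expand along row 5 (it has 4 zeros):
  − (3) · M_52   where M_52 = det([6 -4 4 6; -7 -6 2 0; 1 -4 2 5; 1 -5 -1 1]) = -644
det = (-1)·(3)·(-644) = 1932

1932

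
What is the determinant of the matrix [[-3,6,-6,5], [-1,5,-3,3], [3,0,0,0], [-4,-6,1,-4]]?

-69

Expand along row 3 (it has 3 zeros):
  + (3) · M_31   where M_31 = det([6 -6 5; 5 -3 3; -6 1 -4]) = -23
det = (+1)·(3)·(-23) = -69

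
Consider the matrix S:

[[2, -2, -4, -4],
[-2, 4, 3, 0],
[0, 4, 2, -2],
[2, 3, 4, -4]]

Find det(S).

Expand along row 2 (it has 1 zero):
  − (-2) · M_21   where M_21 = det([-2 -4 -4; 4 2 -2; 3 4 -4]) = -80
  + (4) · M_22   where M_22 = det([2 -4 -4; 0 2 -2; 2 4 -4]) = 32
  − (3) · M_23   where M_23 = det([2 -2 -4; 0 4 -2; 2 3 -4]) = 20
det = (-1)·(-2)·(-80) + (+1)·(4)·(32) + (-1)·(3)·(20) = -92

-92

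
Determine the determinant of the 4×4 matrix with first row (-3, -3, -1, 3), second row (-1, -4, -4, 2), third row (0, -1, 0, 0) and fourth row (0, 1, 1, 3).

36

Expand along row 3 (it has 3 zeros):
  − (-1) · M_32   where M_32 = det([-3 -1 3; -1 -4 2; 0 1 3]) = 36
det = (-1)·(-1)·(36) = 36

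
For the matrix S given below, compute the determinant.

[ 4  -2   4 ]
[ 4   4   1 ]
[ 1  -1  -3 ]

det(S) = -102

Expand along column 1:
  + 4 · |4 1; -1 -3| = 4·(-12 − (-1)) = -44
  − 4 · |-2 4; -1 -3| = −4·(6 − (-4)) = -40
  + 1 · |-2 4; 4 1| = 1·(-2 − 16) = -18
Sum: (-44) + (-40) + (-18) = -102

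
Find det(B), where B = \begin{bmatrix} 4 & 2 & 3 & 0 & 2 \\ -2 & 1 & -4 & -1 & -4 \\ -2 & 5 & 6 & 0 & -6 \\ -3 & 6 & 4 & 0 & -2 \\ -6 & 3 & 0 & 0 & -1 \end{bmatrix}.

Expand along column 4 (it has 4 zeros):
  + (-1) · M_24   where M_24 = det([4 2 3 2; -2 5 6 -6; -3 6 4 -2; -6 3 0 -1]) = -111
det = (+1)·(-1)·(-111) = 111

det(B) = 111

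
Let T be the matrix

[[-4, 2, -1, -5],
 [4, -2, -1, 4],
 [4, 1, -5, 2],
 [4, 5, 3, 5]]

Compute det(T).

Expand along row 1:
  + (-4) · M_11   where M_11 = det([-2 -1 4; 1 -5 2; 5 3 5]) = 169
  − (2) · M_12   where M_12 = det([4 -1 4; 4 -5 2; 4 3 5]) = 16
  + (-1) · M_13   where M_13 = det([4 -2 4; 4 1 2; 4 5 5]) = 68
  − (-5) · M_14   where M_14 = det([4 -2 -1; 4 1 -5; 4 5 3]) = 160
det = (+1)·(-4)·(169) + (-1)·(2)·(16) + (+1)·(-1)·(68) + (-1)·(-5)·(160) = 24

24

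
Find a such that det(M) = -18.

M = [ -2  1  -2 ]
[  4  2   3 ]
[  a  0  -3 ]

a = -6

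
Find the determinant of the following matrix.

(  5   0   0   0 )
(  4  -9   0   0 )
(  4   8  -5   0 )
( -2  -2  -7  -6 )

The matrix is lower triangular, so the determinant is the product of the diagonal entries:
det = (5) · (-9) · (-5) · (-6) = -1350

The determinant is -1350.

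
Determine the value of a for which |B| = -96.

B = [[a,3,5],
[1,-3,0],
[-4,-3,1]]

Expanding along the row containing a, det(B) is linear in a: det(B) = (-3)·a + (-78).
Set (-3)·a + (-78) = -96  ⇒  (-3)·a = -18  ⇒  a = 6.

6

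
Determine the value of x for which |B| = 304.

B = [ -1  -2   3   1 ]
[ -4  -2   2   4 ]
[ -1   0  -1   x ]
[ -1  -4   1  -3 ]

Expanding along the column containing x, det(B) is linear in x: det(B) = (-32)·x + (16).
Set (-32)·x + (16) = 304  ⇒  (-32)·x = 288  ⇒  x = -9.

x = -9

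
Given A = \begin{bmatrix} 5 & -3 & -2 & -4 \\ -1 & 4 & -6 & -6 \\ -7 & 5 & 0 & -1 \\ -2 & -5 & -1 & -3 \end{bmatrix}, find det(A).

The determinant is -771.

Expand along row 3 (it has 1 zero):
  + (-7) · M_31   where M_31 = det([-3 -2 -4; 4 -6 -6; -5 -1 -3]) = 16
  − (5) · M_32   where M_32 = det([5 -2 -4; -1 -6 -6; -2 -1 -3]) = 86
  − (-1) · M_34   where M_34 = det([5 -3 -2; -1 4 -6; -2 -5 -1]) = -229
det = (+1)·(-7)·(16) + (-1)·(5)·(86) + (-1)·(-1)·(-229) = -771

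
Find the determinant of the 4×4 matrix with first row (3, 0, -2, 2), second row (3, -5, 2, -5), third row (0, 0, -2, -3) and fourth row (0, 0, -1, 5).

195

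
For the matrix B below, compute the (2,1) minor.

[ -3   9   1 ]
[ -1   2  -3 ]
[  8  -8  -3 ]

The minor is -19.

Delete row 2 and column 1; the remaining 2×2 submatrix is [9 1; -8 -3].
Its determinant is 9·(-3) − 1·(-8) = -19.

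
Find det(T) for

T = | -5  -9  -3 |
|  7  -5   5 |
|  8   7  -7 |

Expand along column 1:
  + (-5) · |-5 5; 7 -7| = (-5)·(35 − 35) = 0
  − 7 · |-9 -3; 7 -7| = −7·(63 − (-21)) = -588
  + 8 · |-9 -3; -5 5| = 8·(-45 − 15) = -480
Sum: (0) + (-588) + (-480) = -1068

The determinant is -1068.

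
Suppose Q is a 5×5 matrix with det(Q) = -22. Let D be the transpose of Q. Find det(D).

-22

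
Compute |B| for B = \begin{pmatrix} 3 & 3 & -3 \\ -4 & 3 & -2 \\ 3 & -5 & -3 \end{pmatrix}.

Expand along column 1:
  + 3 · |3 -2; -5 -3| = 3·(-9 − 10) = -57
  − (-4) · |3 -3; -5 -3| = −(-4)·(-9 − 15) = -96
  + 3 · |3 -3; 3 -2| = 3·(-6 − (-9)) = 9
Sum: (-57) + (-96) + (9) = -144

-144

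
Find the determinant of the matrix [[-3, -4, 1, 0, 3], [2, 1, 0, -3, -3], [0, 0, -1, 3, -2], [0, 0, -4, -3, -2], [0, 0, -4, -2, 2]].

The matrix is block upper-triangular with a 2×2 block and a 3×3 block on the diagonal, so its determinant equals the product of the determinants of the diagonal blocks.
det of the 2×2 block = 5
det of the 3×3 block = 66
det = (5)·(66) = 330

330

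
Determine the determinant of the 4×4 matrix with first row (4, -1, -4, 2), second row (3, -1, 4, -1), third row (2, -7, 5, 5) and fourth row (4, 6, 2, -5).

Expand along row 1:
  + (4) · M_11   where M_11 = det([-1 4 -1; -7 5 5; 6 2 -5]) = 59
  − (-1) · M_12   where M_12 = det([3 4 -1; 2 5 5; 4 2 -5]) = 31
  + (-4) · M_13   where M_13 = det([3 -1 -1; 2 -7 5; 4 6 -5]) = -55
  − (2) · M_14   where M_14 = det([3 -1 4; 2 -7 5; 4 6 2]) = 12
det = (+1)·(4)·(59) + (-1)·(-1)·(31) + (+1)·(-4)·(-55) + (-1)·(2)·(12) = 463

463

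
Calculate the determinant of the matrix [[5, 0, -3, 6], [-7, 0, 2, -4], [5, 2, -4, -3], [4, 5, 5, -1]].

The determinant is 803.

Expand along column 2 (it has 2 zeros):
  − (2) · M_32   where M_32 = det([5 -3 6; -7 2 -4; 4 5 -1]) = -99
  + (5) · M_42   where M_42 = det([5 -3 6; -7 2 -4; 5 -4 -3]) = 121
det = (-1)·(2)·(-99) + (+1)·(5)·(121) = 803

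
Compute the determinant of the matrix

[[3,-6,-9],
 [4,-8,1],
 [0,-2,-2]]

Expand along column 1:
  + 3 · |-8 1; -2 -2| = 3·(16 − (-2)) = 54
  − 4 · |-6 -9; -2 -2| = −4·(12 − 18) = 24
Sum: (54) + (24) = 78

78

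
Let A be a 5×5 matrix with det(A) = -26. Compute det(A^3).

-17576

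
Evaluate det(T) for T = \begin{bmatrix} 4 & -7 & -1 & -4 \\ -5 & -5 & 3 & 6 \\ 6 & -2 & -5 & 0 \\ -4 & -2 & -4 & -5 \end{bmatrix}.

Expand along row 3 (it has 1 zero):
  + (6) · M_31   where M_31 = det([-7 -1 -4; -5 3 6; -2 -4 -5]) = -130
  − (-2) · M_32   where M_32 = det([4 -1 -4; -5 3 6; -4 -4 -5]) = -43
  + (-5) · M_33   where M_33 = det([4 -7 -4; -5 -5 6; -4 -2 -5]) = 531
det = (+1)·(6)·(-130) + (-1)·(-2)·(-43) + (+1)·(-5)·(531) = -3521

|T| = -3521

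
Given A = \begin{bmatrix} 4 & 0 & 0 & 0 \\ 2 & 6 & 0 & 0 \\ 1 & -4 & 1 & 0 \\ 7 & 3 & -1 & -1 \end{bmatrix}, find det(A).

|A| = -24

A is lower triangular, so det(A) is the product of the diagonal entries:
det = (4) · (6) · (1) · (-1) = -24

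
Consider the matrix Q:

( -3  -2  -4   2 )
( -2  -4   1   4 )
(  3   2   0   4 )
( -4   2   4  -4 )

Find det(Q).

Expand along row 3 (it has 1 zero):
  + (3) · M_31   where M_31 = det([-2 -4 2; -4 1 4; 2 4 -4]) = 36
  − (2) · M_32   where M_32 = det([-3 -4 2; -2 1 4; -4 4 -4]) = 148
  − (4) · M_34   where M_34 = det([-3 -2 -4; -2 -4 1; -4 2 4]) = 126
det = (+1)·(3)·(36) + (-1)·(2)·(148) + (-1)·(4)·(126) = -692

|Q| = -692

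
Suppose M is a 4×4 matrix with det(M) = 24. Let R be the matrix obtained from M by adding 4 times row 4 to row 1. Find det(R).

|R| = 24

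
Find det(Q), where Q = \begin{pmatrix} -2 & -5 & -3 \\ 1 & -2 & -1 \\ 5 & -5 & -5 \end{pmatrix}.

det(Q) = -25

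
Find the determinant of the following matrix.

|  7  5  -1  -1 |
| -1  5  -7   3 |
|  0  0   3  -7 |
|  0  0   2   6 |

The matrix is block upper-triangular with a 2×2 block and a 2×2 block on the diagonal, so its determinant equals the product of the determinants of the diagonal blocks.
det of the 2×2 block = 40
det of the 2×2 block = 32
det = (40)·(32) = 1280

1280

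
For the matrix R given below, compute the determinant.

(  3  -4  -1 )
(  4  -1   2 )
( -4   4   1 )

Expand along column 1:
  + 3 · |-1 2; 4 1| = 3·(-1 − 8) = -27
  − 4 · |-4 -1; 4 1| = −4·(-4 − (-4)) = 0
  + (-4) · |-4 -1; -1 2| = (-4)·(-8 − 1) = 36
Sum: (-27) + (0) + (36) = 9

The determinant is 9.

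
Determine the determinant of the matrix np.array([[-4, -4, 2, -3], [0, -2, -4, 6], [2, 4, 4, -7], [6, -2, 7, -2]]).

Expand along row 2 (it has 1 zero):
  + (-2) · M_22   where M_22 = det([-4 2 -3; 2 4 -7; 6 7 -2]) = -210
  − (-4) · M_23   where M_23 = det([-4 -4 -3; 2 4 -7; 6 -2 -2]) = 324
  + (6) · M_24   where M_24 = det([-4 -4 2; 2 4 4; 6 -2 7]) = -240
det = (+1)·(-2)·(-210) + (-1)·(-4)·(324) + (+1)·(6)·(-240) = 276

276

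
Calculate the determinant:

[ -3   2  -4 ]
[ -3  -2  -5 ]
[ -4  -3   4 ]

129

Expand along column 1:
  + (-3) · |-2 -5; -3 4| = (-3)·(-8 − 15) = 69
  − (-3) · |2 -4; -3 4| = −(-3)·(8 − 12) = -12
  + (-4) · |2 -4; -2 -5| = (-4)·(-10 − 8) = 72
Sum: (69) + (-12) + (72) = 129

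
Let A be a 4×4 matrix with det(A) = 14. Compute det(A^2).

196

det(A^2) = (det A)^2 = (14)^2 = 196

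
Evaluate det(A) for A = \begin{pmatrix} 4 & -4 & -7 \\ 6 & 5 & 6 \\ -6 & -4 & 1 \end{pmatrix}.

Expand along column 1:
  + 4 · |5 6; -4 1| = 4·(5 − (-24)) = 116
  − 6 · |-4 -7; -4 1| = −6·(-4 − 28) = 192
  + (-6) · |-4 -7; 5 6| = (-6)·(-24 − (-35)) = -66
Sum: (116) + (192) + (-66) = 242

242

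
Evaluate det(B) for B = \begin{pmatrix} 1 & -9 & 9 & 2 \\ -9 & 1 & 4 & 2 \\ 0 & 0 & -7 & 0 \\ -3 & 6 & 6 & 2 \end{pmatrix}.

Expand along row 3 (it has 3 zeros):
  + (-7) · M_33   where M_33 = det([1 -9 2; -9 1 2; -3 6 2]) = -220
det = (+1)·(-7)·(-220) = 1540

det(B) = 1540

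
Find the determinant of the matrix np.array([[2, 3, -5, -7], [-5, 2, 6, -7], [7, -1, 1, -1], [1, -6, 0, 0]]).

-3508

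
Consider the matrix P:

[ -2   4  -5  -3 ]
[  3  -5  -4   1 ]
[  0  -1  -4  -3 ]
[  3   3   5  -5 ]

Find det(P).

-631

Expand along row 3 (it has 1 zero):
  − (-1) · M_32   where M_32 = det([-2 -5 -3; 3 -4 1; 3 5 -5]) = -201
  + (-4) · M_33   where M_33 = det([-2 4 -3; 3 -5 1; 3 3 -5]) = -44
  − (-3) · M_34   where M_34 = det([-2 4 -5; 3 -5 -4; 3 3 5]) = -202
det = (-1)·(-1)·(-201) + (+1)·(-4)·(-44) + (-1)·(-3)·(-202) = -631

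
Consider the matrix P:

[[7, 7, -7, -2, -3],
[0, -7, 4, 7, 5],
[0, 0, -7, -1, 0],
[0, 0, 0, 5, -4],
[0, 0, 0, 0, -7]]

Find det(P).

P is upper triangular, so det(P) is the product of the diagonal entries:
det = (7) · (-7) · (-7) · (5) · (-7) = -12005

-12005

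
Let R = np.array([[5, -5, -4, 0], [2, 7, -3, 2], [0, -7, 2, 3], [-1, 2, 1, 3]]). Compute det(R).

The determinant is 41.

Expand along row 1 (it has 1 zero):
  + (5) · M_11   where M_11 = det([7 -3 2; -7 2 3; 2 1 3]) = -82
  − (-5) · M_12   where M_12 = det([2 -3 2; 0 2 3; -1 1 3]) = 19
  + (-4) · M_13   where M_13 = det([2 7 2; 0 -7 3; -1 2 3]) = -89
det = (+1)·(5)·(-82) + (-1)·(-5)·(19) + (+1)·(-4)·(-89) = 41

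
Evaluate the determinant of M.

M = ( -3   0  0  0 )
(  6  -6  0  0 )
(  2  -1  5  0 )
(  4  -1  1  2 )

M is lower triangular, so det(M) is the product of the diagonal entries:
det = (-3) · (-6) · (5) · (2) = 180

180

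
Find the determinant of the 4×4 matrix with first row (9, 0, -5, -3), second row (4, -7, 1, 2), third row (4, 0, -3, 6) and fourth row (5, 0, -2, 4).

637

Expand along column 2 (it has 3 zeros):
  + (-7) · M_22   where M_22 = det([9 -5 -3; 4 -3 6; 5 -2 4]) = -91
det = (+1)·(-7)·(-91) = 637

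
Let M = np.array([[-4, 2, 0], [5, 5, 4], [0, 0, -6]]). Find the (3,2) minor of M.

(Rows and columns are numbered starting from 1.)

The minor is -16.

Delete row 3 and column 2; the remaining 2×2 submatrix is [-4 0; 5 4].
Its determinant is (-4)·4 − 0·5 = -16.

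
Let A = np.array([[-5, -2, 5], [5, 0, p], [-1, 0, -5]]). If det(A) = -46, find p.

p = 2

Expanding along the column containing p, det(A) is linear in p: det(A) = (2)·p + (-50).
Set (2)·p + (-50) = -46  ⇒  (2)·p = 4  ⇒  p = 2.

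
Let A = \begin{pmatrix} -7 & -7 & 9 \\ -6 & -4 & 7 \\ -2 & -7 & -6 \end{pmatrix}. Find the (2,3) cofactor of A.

Delete row 2 and column 3; the remaining 2×2 submatrix is [-7 -7; -2 -7].
Its determinant is (-7)·(-7) − (-7)·(-2) = 35.
The cofactor carries sign (−1)^(2+3) = −1, so C_{2,3} = −(35) = -35.

-35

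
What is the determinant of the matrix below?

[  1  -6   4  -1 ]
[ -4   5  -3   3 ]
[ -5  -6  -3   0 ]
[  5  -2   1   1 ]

647

Expand along row 3 (it has 1 zero):
  + (-5) · M_31   where M_31 = det([-6 4 -1; 5 -3 3; -2 1 1]) = -7
  − (-6) · M_32   where M_32 = det([1 4 -1; -4 -3 3; 5 1 1]) = 59
  + (-3) · M_33   where M_33 = det([1 -6 -1; -4 5 3; 5 -2 1]) = -86
det = (+1)·(-5)·(-7) + (-1)·(-6)·(59) + (+1)·(-3)·(-86) = 647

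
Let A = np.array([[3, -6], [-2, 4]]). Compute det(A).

The determinant is 0.

det(A) = 3·4 − (-6)·(-2) = 12 − 12 = 0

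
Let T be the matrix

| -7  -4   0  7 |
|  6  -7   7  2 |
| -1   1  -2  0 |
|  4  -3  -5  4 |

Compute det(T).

Expand along row 1 (it has 1 zero):
  + (-7) · M_11   where M_11 = det([-7 7 2; 1 -2 0; -3 -5 4]) = 6
  − (-4) · M_12   where M_12 = det([6 7 2; -1 -2 0; 4 -5 4]) = 6
  − (7) · M_14   where M_14 = det([6 -7 7; -1 1 -2; 4 -3 -5]) = 18
det = (+1)·(-7)·(6) + (-1)·(-4)·(6) + (-1)·(7)·(18) = -144

-144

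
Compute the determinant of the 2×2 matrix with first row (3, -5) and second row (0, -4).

The determinant is -12.

det = 3·(-4) − (-5)·0 = -12 − 0 = -12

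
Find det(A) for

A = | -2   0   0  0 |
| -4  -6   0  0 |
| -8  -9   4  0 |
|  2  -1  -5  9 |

A is lower triangular, so det(A) is the product of the diagonal entries:
det = (-2) · (-6) · (4) · (9) = 432

432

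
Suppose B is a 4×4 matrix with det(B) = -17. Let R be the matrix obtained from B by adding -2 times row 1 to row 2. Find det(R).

|R| = -17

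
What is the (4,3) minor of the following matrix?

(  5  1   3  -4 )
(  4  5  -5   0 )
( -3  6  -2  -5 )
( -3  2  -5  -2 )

The minor is -261.

Delete row 4 and column 3; the remaining 3×3 submatrix is [5 1 -4; 4 5 0; -3 6 -5].
Its determinant is -261.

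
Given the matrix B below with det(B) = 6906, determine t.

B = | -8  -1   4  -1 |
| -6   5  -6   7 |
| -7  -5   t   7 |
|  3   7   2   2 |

5

Expanding along the row containing t, det(B) is linear in t: det(B) = (336)·t + (5226).
Set (336)·t + (5226) = 6906  ⇒  (336)·t = 1680  ⇒  t = 5.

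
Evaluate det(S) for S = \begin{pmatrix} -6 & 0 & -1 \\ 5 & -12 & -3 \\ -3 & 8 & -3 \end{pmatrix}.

Expand along column 2:
  + (-12) · |-6 -1; -3 -3| = (-12)·(18 − 3) = -180
  − 8 · |-6 -1; 5 -3| = −8·(18 − (-5)) = -184
Sum: (-180) + (-184) = -364

det(S) = -364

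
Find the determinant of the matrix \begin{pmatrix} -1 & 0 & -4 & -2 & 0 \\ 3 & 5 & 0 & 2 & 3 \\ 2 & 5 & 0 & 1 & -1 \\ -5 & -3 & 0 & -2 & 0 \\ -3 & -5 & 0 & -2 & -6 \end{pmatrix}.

144

Expand along column 3 (it has 4 zeros):
  + (-4) · M_13   where M_13 = det([3 5 2 3; 2 5 1 -1; -5 -3 -2 0; -3 -5 -2 -6]) = -36
det = (+1)·(-4)·(-36) = 144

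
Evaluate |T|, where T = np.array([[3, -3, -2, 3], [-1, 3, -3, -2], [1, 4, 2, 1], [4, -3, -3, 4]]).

Expand along row 1:
  + (3) · M_11   where M_11 = det([3 -3 -2; 4 2 1; -3 -3 4]) = 102
  − (-3) · M_12   where M_12 = det([-1 -3 -2; 1 2 1; 4 -3 4]) = 11
  + (-2) · M_13   where M_13 = det([-1 3 -2; 1 4 1; 4 -3 4]) = 19
  − (3) · M_14   where M_14 = det([-1 3 -3; 1 4 2; 4 -3 -3]) = 96
det = (+1)·(3)·(102) + (-1)·(-3)·(11) + (+1)·(-2)·(19) + (-1)·(3)·(96) = 13

13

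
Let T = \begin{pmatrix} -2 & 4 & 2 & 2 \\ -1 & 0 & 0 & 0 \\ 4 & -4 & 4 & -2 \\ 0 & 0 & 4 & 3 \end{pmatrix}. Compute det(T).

72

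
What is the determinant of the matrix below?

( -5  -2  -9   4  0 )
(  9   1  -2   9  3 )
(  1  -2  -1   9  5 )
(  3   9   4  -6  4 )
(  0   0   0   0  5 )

Expand along row 5 (it has 4 zeros):
  + (5) · M_55   where M_55 = det([-5 -2 -9 4; 9 1 -2 9; 1 -2 -1 9; 3 9 4 -6]) = 4438
det = (+1)·(5)·(4438) = 22190

22190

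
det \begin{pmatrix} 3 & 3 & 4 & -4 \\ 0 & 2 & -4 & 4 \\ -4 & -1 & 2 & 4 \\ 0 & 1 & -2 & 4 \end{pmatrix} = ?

160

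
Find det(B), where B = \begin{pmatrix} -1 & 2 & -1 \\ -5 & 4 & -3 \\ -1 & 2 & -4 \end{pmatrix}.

Expand along row 1:
  + (-1) · |4 -3; 2 -4| = (-1)·(-16 − (-6)) = 10
  − 2 · |-5 -3; -1 -4| = −2·(20 − 3) = -34
  + (-1) · |-5 4; -1 2| = (-1)·(-10 − (-4)) = 6
Sum: (10) + (-34) + (6) = -18

-18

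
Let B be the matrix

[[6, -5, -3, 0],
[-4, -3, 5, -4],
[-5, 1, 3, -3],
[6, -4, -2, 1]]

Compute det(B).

Expand along row 1 (it has 1 zero):
  + (6) · M_11   where M_11 = det([-3 5 -4; 1 3 -3; -4 -2 1]) = 24
  − (-5) · M_12   where M_12 = det([-4 5 -4; -5 3 -3; 6 -2 1]) = -21
  + (-3) · M_13   where M_13 = det([-4 -3 -4; -5 1 -3; 6 -4 1]) = 27
det = (+1)·(6)·(24) + (-1)·(-5)·(-21) + (+1)·(-3)·(27) = -42

-42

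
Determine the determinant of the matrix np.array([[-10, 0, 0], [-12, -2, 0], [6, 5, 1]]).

The matrix is lower triangular, so the determinant is the product of the diagonal entries:
det = (-10) · (-2) · (1) = 20

20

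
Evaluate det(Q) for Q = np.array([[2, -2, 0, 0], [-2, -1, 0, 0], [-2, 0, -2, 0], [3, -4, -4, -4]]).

Q is block lower-triangular with a 2×2 block and a 2×2 block on the diagonal, so its determinant equals the product of the determinants of the diagonal blocks.
det of the 2×2 block = -6
det of the 2×2 block = 8
det = (-6)·(8) = -48

-48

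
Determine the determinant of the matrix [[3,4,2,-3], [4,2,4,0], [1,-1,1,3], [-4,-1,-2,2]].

Expand along row 2 (it has 1 zero):
  − (4) · M_21   where M_21 = det([4 2 -3; -1 1 3; -1 -2 2]) = 21
  + (2) · M_22   where M_22 = det([3 2 -3; 1 1 3; -4 -2 2]) = -10
  − (4) · M_23   where M_23 = det([3 4 -3; 1 -1 3; -4 -1 2]) = -38
det = (-1)·(4)·(21) + (+1)·(2)·(-10) + (-1)·(4)·(-38) = 48

The determinant is 48.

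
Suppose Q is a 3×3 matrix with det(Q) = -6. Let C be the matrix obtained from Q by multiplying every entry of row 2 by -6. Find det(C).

The determinant is 36.

Scaling one row by -6 multiplies the determinant by -6.
det(C) = (-6)·(-6) = 36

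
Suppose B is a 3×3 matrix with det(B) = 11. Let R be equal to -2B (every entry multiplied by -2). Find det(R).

The determinant is -88.

For a 3×3 matrix, det(-2B) = (-2)^3·det(B) = -8·det(B).
det(R) = (-8)·(11) = -88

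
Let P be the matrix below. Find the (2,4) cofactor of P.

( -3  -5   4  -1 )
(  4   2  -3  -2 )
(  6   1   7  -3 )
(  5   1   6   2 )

The cofactor is 12.

Delete row 2 and column 4; the remaining 3×3 submatrix is [-3 -5 4; 6 1 7; 5 1 6].
Its determinant is 12.
The cofactor carries sign (−1)^(2+4) = +1, so C_{2,4} = +(12) = 12.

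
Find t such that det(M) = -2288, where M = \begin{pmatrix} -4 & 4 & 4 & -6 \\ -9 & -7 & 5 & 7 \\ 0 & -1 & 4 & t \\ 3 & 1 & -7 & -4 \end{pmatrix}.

-3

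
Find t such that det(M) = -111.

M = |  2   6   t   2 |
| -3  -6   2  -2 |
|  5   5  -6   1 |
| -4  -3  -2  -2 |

Expanding along the column containing t, det(M) is linear in t: det(M) = (-25)·t + (-36).
Set (-25)·t + (-36) = -111  ⇒  (-25)·t = -75  ⇒  t = 3.

t = 3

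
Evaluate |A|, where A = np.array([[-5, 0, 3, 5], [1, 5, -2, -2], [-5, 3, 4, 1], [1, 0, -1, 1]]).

Expand along column 2 (it has 2 zeros):
  + (5) · M_22   where M_22 = det([-5 3 5; -5 4 1; 1 -1 1]) = -2
  − (3) · M_32   where M_32 = det([-5 3 5; 1 -2 -2; 1 -1 1]) = 16
det = (+1)·(5)·(-2) + (-1)·(3)·(16) = -58

-58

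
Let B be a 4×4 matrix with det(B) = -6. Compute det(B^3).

det(B^3) = (det B)^3 = (-6)^3 = -216

-216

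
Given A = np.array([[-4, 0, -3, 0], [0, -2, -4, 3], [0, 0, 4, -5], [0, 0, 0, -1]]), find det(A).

The determinant is -32.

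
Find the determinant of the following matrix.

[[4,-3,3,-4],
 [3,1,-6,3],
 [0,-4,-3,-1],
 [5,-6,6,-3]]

-765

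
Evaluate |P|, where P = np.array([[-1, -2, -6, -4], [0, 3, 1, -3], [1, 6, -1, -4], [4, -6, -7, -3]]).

Expand along row 2 (it has 1 zero):
  + (3) · M_22   where M_22 = det([-1 -6 -4; 1 -1 -4; 4 -7 -3]) = 115
  − (1) · M_23   where M_23 = det([-1 -2 -4; 1 6 -4; 4 -6 -3]) = 188
  + (-3) · M_24   where M_24 = det([-1 -2 -6; 1 6 -1; 4 -6 -7]) = 222
det = (+1)·(3)·(115) + (-1)·(1)·(188) + (+1)·(-3)·(222) = -509

det(P) = -509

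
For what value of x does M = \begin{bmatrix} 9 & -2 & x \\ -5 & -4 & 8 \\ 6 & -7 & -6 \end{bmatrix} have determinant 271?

Expanding along the row containing x, det(M) is linear in x: det(M) = (59)·x + (684).
Set (59)·x + (684) = 271  ⇒  (59)·x = -413  ⇒  x = -7.

-7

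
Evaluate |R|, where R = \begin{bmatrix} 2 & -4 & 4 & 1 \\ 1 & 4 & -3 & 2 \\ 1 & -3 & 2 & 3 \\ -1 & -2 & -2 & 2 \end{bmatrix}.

|R| = 75

Expand along row 1:
  + (2) · M_11   where M_11 = det([4 -3 2; -3 2 3; -2 -2 2]) = 60
  − (-4) · M_12   where M_12 = det([1 -3 2; 1 2 3; -1 -2 2]) = 25
  + (4) · M_13   where M_13 = det([1 4 2; 1 -3 3; -1 -2 2]) = -30
  − (1) · M_14   where M_14 = det([1 4 -3; 1 -3 2; -1 -2 -2]) = 25
det = (+1)·(2)·(60) + (-1)·(-4)·(25) + (+1)·(4)·(-30) + (-1)·(1)·(25) = 75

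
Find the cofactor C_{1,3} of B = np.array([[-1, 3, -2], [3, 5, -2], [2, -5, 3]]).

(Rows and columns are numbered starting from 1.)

Delete row 1 and column 3; the remaining 2×2 submatrix is [3 5; 2 -5].
Its determinant is 3·(-5) − 5·2 = -25.
The cofactor carries sign (−1)^(1+3) = +1, so C_{1,3} = +(-25) = -25.

-25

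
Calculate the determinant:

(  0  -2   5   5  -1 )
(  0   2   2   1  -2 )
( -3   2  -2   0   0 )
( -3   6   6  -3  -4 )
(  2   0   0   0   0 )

-184

Expand along row 5 (it has 4 zeros):
  + (2) · M_51   where M_51 = det([-2 5 5 -1; 2 2 1 -2; 2 -2 0 0; 6 6 -3 -4]) = -92
det = (+1)·(2)·(-92) = -184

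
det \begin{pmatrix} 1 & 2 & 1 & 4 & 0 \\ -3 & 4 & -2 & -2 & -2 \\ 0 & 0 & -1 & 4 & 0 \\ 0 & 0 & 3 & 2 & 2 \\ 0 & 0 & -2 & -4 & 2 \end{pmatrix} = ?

The matrix is block upper-triangular with a 2×2 block and a 3×3 block on the diagonal, so its determinant equals the product of the determinants of the diagonal blocks.
det of the 2×2 block = 10
det of the 3×3 block = -52
det = (10)·(-52) = -520

The determinant is -520.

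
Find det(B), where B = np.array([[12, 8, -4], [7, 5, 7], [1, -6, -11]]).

det(B) = 704

Expand along row 1:
  + 12 · |5 7; -6 -11| = 12·(-55 − (-42)) = -156
  − 8 · |7 7; 1 -11| = −8·(-77 − 7) = 672
  + (-4) · |7 5; 1 -6| = (-4)·(-42 − 5) = 188
Sum: (-156) + (672) + (188) = 704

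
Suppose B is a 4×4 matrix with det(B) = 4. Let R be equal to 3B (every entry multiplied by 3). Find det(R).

For a 4×4 matrix, det(3B) = 3^4·det(B) = 81·det(B).
det(R) = (81)·(4) = 324

324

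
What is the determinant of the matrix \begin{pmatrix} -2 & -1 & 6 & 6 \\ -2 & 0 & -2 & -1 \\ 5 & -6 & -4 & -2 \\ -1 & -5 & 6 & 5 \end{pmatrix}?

The determinant is -294.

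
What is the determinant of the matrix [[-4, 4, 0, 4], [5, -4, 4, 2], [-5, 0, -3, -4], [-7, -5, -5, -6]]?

-356

Expand along row 1 (it has 1 zero):
  + (-4) · M_11   where M_11 = det([-4 4 2; 0 -3 -4; -5 -5 -6]) = 58
  − (4) · M_12   where M_12 = det([5 4 2; -5 -3 -4; -7 -5 -6]) = -10
  − (4) · M_14   where M_14 = det([5 -4 4; -5 0 -3; -7 -5 -5]) = 41
det = (+1)·(-4)·(58) + (-1)·(4)·(-10) + (-1)·(4)·(41) = -356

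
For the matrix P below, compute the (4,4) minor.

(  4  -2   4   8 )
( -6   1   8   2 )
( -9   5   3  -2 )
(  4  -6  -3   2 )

The minor is -124.

Delete row 4 and column 4; the remaining 3×3 submatrix is [4 -2 4; -6 1 8; -9 5 3].
Its determinant is -124.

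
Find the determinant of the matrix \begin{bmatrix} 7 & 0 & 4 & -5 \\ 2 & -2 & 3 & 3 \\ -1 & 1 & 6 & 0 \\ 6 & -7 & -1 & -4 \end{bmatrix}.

Expand along row 1 (it has 1 zero):
  + (7) · M_11   where M_11 = det([-2 3 3; 1 6 0; -7 -1 -4]) = 183
  + (4) · M_13   where M_13 = det([2 -2 3; -1 1 0; 6 -7 -4]) = 3
  − (-5) · M_14   where M_14 = det([2 -2 3; -1 1 6; 6 -7 -1]) = 15
det = (+1)·(7)·(183) + (+1)·(4)·(3) + (-1)·(-5)·(15) = 1368

1368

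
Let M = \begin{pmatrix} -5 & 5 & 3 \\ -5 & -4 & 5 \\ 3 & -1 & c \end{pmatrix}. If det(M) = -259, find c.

c = -8

Expanding along the column containing c, det(M) is linear in c: det(M) = (45)·c + (101).
Set (45)·c + (101) = -259  ⇒  (45)·c = -360  ⇒  c = -8.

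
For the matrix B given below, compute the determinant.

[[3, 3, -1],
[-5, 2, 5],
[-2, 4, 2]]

Expand along column 1:
  + 3 · |2 5; 4 2| = 3·(4 − 20) = -48
  − (-5) · |3 -1; 4 2| = −(-5)·(6 − (-4)) = 50
  + (-2) · |3 -1; 2 5| = (-2)·(15 − (-2)) = -34
Sum: (-48) + (50) + (-34) = -32

-32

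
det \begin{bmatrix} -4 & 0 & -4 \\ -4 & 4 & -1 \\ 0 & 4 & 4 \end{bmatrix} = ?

Expand along row 1:
  + (-4) · |4 -1; 4 4| = (-4)·(16 − (-4)) = -80
  + (-4) · |-4 4; 0 4| = (-4)·(-16 − 0) = 64
Sum: (-80) + (64) = -16

-16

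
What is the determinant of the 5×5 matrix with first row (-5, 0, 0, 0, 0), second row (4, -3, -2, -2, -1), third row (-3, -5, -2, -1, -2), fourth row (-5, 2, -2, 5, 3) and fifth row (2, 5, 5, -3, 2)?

420

Expand along row 1 (it has 4 zeros):
  + (-5) · M_11   where M_11 = det([-3 -2 -2 -1; -5 -2 -1 -2; 2 -2 5 3; 5 5 -3 2]) = -84
det = (+1)·(-5)·(-84) = 420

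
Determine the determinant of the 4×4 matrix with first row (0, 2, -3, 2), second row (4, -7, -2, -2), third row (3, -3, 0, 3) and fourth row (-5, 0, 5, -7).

Expand along row 1 (it has 1 zero):
  − (2) · M_12   where M_12 = det([4 -2 -2; 3 0 3; -5 5 -7]) = -102
  + (-3) · M_13   where M_13 = det([4 -7 -2; 3 -3 3; -5 0 -7]) = 72
  − (2) · M_14   where M_14 = det([4 -7 -2; 3 -3 0; -5 0 5]) = 75
det = (-1)·(2)·(-102) + (+1)·(-3)·(72) + (-1)·(2)·(75) = -162

-162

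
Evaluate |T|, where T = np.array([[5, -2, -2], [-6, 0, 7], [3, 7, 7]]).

-287

Expand along column 2:
  − (-2) · |-6 7; 3 7| = −(-2)·(-42 − 21) = -126
  − 7 · |5 -2; -6 7| = −7·(35 − 12) = -161
Sum: (-126) + (-161) = -287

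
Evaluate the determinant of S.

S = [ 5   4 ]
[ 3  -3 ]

det(S) = -27

det(S) = 5·(-3) − 4·3 = -15 − 12 = -27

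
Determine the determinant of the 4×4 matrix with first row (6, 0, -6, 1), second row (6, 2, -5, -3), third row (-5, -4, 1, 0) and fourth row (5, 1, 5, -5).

Expand along row 1 (it has 1 zero):
  + (6) · M_11   where M_11 = det([2 -5 -3; -4 1 0; 1 5 -5]) = 153
  + (-6) · M_13   where M_13 = det([6 2 -3; -5 -4 0; 5 1 -5]) = 25
  − (1) · M_14   where M_14 = det([6 2 -5; -5 -4 1; 5 1 5]) = -141
det = (+1)·(6)·(153) + (+1)·(-6)·(25) + (-1)·(1)·(-141) = 909

909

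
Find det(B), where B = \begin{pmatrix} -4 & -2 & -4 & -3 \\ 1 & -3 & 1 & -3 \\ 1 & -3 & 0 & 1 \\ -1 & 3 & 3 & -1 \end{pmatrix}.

-168

Expand along row 3 (it has 1 zero):
  + (1) · M_31   where M_31 = det([-2 -4 -3; -3 1 -3; 3 3 -1]) = 68
  − (-3) · M_32   where M_32 = det([-4 -4 -3; 1 1 -3; -1 3 -1]) = -60
  − (1) · M_34   where M_34 = det([-4 -2 -4; 1 -3 1; -1 3 3]) = 56
det = (+1)·(1)·(68) + (-1)·(-3)·(-60) + (-1)·(1)·(56) = -168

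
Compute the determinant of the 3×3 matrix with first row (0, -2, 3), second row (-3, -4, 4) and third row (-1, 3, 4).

-55

Expand along row 1:
  − (-2) · |-3 4; -1 4| = −(-2)·(-12 − (-4)) = -16
  + 3 · |-3 -4; -1 3| = 3·(-9 − 4) = -39
Sum: (-16) + (-39) = -55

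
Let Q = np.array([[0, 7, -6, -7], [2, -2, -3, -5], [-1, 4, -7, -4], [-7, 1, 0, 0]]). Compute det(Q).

|Q| = -1184

Expand along row 4 (it has 2 zeros):
  − (-7) · M_41   where M_41 = det([7 -6 -7; -2 -3 -5; 4 -7 -4]) = -175
  + (1) · M_42   where M_42 = det([0 -6 -7; 2 -3 -5; -1 -7 -4]) = 41
det = (-1)·(-7)·(-175) + (+1)·(1)·(41) = -1184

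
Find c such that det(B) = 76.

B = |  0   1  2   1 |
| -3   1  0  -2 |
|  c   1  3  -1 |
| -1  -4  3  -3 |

0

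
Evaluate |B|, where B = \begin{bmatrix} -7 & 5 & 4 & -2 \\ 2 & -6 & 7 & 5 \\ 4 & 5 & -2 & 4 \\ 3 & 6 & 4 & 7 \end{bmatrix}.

Expand along row 1:
  + (-7) · M_11   where M_11 = det([-6 7 5; 5 -2 4; 6 4 7]) = 263
  − (5) · M_12   where M_12 = det([2 7 5; 4 -2 4; 3 4 7]) = -62
  + (4) · M_13   where M_13 = det([2 -6 5; 4 5 4; 3 6 7]) = 163
  − (-2) · M_14   where M_14 = det([2 -6 7; 4 5 -2; 3 6 4]) = 259
det = (+1)·(-7)·(263) + (-1)·(5)·(-62) + (+1)·(4)·(163) + (-1)·(-2)·(259) = -361

-361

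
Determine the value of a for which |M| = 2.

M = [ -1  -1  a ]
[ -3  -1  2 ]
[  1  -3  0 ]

a = 1

Expanding along the column containing a, det(M) is linear in a: det(M) = (10)·a + (-8).
Set (10)·a + (-8) = 2  ⇒  (10)·a = 10  ⇒  a = 1.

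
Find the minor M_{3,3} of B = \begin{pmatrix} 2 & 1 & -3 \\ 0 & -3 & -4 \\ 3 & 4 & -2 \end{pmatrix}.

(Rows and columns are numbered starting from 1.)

The minor is -6.

Delete row 3 and column 3; the remaining 2×2 submatrix is [2 1; 0 -3].
Its determinant is 2·(-3) − 1·0 = -6.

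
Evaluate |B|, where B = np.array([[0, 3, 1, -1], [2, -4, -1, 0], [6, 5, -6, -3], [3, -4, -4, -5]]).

Expand along row 1 (it has 1 zero):
  − (3) · M_12   where M_12 = det([2 -1 0; 6 -6 -3; 3 -4 -5]) = 15
  + (1) · M_13   where M_13 = det([2 -4 0; 6 5 -3; 3 -4 -5]) = -158
  − (-1) · M_14   where M_14 = det([2 -4 -1; 6 5 -6; 3 -4 -4]) = -73
det = (-1)·(3)·(15) + (+1)·(1)·(-158) + (-1)·(-1)·(-73) = -276

det(B) = -276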